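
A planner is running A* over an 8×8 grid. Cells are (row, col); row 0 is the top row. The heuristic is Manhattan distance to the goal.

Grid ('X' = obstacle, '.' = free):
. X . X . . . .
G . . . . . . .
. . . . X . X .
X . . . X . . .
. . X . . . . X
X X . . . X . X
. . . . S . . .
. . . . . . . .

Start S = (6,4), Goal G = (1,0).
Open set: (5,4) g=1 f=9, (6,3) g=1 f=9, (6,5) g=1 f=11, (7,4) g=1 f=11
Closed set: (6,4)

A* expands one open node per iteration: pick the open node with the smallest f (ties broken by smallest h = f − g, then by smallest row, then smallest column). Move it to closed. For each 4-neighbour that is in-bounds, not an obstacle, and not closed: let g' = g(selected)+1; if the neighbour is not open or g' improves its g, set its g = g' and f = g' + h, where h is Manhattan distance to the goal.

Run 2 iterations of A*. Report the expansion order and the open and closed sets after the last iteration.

order=[(5,4) → (4,4)]; open=[(4,3) g=3 f=9, (4,5) g=3 f=11, (5,3) g=2 f=9, (6,3) g=1 f=9, (6,5) g=1 f=11, (7,4) g=1 f=11]; closed=[(4,4), (5,4), (6,4)]

step 1: expand (5,4) (f=9, h=8) → closed; open now [(4,4) g=2 f=9, (5,3) g=2 f=9, (6,3) g=1 f=9, (6,5) g=1 f=11, (7,4) g=1 f=11]
step 2: expand (4,4) (f=9, h=7) → closed; open now [(4,3) g=3 f=9, (4,5) g=3 f=11, (5,3) g=2 f=9, (6,3) g=1 f=9, (6,5) g=1 f=11, (7,4) g=1 f=11]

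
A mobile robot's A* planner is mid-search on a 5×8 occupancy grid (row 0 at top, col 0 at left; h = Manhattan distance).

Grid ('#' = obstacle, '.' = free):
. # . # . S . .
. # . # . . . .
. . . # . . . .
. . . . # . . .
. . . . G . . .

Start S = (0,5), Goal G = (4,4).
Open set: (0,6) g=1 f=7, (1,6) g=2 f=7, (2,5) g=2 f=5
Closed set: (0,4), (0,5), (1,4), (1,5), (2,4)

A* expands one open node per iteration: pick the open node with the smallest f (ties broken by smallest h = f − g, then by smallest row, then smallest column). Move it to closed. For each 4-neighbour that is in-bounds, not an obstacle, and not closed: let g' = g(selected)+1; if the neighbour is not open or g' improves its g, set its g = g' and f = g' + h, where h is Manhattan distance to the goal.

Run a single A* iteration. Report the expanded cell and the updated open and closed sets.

step 1: expand (2,5) (f=5, h=3) → closed; open now [(0,6) g=1 f=7, (1,6) g=2 f=7, (2,6) g=3 f=7, (3,5) g=3 f=5]

expanded=(2,5); open=[(0,6) g=1 f=7, (1,6) g=2 f=7, (2,6) g=3 f=7, (3,5) g=3 f=5]; closed=[(0,4), (0,5), (1,4), (1,5), (2,4), (2,5)]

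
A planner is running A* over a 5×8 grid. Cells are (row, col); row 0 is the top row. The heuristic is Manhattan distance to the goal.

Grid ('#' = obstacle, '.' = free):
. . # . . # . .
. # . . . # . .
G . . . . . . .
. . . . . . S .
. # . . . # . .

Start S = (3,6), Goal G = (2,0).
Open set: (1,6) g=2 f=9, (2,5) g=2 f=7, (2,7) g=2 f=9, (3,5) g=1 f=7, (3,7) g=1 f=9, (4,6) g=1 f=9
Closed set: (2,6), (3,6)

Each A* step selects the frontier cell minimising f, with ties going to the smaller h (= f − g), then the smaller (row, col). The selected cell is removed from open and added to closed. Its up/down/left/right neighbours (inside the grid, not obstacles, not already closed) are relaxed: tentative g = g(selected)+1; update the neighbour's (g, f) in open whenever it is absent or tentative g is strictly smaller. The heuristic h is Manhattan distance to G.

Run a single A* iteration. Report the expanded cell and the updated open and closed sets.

step 1: expand (2,5) (f=7, h=5) → closed; open now [(1,6) g=2 f=9, (2,4) g=3 f=7, (2,7) g=2 f=9, (3,5) g=1 f=7, (3,7) g=1 f=9, (4,6) g=1 f=9]

expanded=(2,5); open=[(1,6) g=2 f=9, (2,4) g=3 f=7, (2,7) g=2 f=9, (3,5) g=1 f=7, (3,7) g=1 f=9, (4,6) g=1 f=9]; closed=[(2,5), (2,6), (3,6)]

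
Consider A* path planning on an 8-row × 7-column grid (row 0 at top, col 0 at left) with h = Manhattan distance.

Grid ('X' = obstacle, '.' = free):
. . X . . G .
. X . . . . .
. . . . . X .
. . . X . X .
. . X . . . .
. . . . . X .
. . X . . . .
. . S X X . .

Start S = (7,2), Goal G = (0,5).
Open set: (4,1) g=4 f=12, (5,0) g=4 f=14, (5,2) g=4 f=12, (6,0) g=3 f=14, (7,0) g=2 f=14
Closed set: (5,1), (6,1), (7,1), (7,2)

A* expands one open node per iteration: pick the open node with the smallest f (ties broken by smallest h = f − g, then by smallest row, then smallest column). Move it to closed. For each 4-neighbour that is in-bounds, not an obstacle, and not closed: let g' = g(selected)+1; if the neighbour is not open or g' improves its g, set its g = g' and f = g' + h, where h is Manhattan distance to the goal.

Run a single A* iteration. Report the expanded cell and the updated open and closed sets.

step 1: expand (4,1) (f=12, h=8) → closed; open now [(3,1) g=5 f=12, (4,0) g=5 f=14, (5,0) g=4 f=14, (5,2) g=4 f=12, (6,0) g=3 f=14, (7,0) g=2 f=14]

expanded=(4,1); open=[(3,1) g=5 f=12, (4,0) g=5 f=14, (5,0) g=4 f=14, (5,2) g=4 f=12, (6,0) g=3 f=14, (7,0) g=2 f=14]; closed=[(4,1), (5,1), (6,1), (7,1), (7,2)]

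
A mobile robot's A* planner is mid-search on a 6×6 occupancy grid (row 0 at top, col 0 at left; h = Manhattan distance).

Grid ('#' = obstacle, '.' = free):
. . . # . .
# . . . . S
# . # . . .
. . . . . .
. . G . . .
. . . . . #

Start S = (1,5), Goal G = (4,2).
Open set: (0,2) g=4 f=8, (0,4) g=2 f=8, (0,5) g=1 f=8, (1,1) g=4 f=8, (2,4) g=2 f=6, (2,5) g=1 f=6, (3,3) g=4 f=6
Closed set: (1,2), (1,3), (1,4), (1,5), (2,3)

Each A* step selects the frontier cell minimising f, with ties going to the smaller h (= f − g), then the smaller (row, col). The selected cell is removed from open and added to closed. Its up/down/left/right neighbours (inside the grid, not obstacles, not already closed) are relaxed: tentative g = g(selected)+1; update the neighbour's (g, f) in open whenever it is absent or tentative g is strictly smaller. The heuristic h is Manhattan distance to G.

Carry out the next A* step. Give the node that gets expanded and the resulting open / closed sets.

expanded=(3,3); open=[(0,2) g=4 f=8, (0,4) g=2 f=8, (0,5) g=1 f=8, (1,1) g=4 f=8, (2,4) g=2 f=6, (2,5) g=1 f=6, (3,2) g=5 f=6, (3,4) g=5 f=8, (4,3) g=5 f=6]; closed=[(1,2), (1,3), (1,4), (1,5), (2,3), (3,3)]

step 1: expand (3,3) (f=6, h=2) → closed; open now [(0,2) g=4 f=8, (0,4) g=2 f=8, (0,5) g=1 f=8, (1,1) g=4 f=8, (2,4) g=2 f=6, (2,5) g=1 f=6, (3,2) g=5 f=6, (3,4) g=5 f=8, (4,3) g=5 f=6]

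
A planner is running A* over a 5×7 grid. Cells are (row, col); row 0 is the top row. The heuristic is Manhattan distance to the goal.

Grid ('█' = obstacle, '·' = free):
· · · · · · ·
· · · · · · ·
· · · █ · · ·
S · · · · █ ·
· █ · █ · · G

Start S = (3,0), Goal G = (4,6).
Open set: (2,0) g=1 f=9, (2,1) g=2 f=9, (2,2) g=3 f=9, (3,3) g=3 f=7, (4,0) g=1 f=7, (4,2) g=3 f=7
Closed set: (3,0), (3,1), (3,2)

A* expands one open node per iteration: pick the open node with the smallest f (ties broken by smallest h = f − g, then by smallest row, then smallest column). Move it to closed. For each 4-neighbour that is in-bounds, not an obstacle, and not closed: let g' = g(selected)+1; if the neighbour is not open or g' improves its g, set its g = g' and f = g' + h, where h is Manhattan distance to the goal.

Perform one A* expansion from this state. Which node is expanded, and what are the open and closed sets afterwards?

expanded=(3,3); open=[(2,0) g=1 f=9, (2,1) g=2 f=9, (2,2) g=3 f=9, (3,4) g=4 f=7, (4,0) g=1 f=7, (4,2) g=3 f=7]; closed=[(3,0), (3,1), (3,2), (3,3)]

step 1: expand (3,3) (f=7, h=4) → closed; open now [(2,0) g=1 f=9, (2,1) g=2 f=9, (2,2) g=3 f=9, (3,4) g=4 f=7, (4,0) g=1 f=7, (4,2) g=3 f=7]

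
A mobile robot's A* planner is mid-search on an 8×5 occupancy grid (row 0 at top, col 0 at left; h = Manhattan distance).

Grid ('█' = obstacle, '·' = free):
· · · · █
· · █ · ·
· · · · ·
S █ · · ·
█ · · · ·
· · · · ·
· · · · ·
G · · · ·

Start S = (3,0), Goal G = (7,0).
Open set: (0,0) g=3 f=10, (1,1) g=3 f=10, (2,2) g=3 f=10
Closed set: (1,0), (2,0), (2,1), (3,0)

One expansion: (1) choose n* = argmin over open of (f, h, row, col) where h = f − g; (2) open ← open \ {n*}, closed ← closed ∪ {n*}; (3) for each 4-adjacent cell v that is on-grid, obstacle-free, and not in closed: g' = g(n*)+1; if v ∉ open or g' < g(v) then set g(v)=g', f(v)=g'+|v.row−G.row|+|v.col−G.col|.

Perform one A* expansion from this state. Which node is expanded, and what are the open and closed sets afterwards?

step 1: expand (0,0) (f=10, h=7) → closed; open now [(0,1) g=4 f=12, (1,1) g=3 f=10, (2,2) g=3 f=10]

expanded=(0,0); open=[(0,1) g=4 f=12, (1,1) g=3 f=10, (2,2) g=3 f=10]; closed=[(0,0), (1,0), (2,0), (2,1), (3,0)]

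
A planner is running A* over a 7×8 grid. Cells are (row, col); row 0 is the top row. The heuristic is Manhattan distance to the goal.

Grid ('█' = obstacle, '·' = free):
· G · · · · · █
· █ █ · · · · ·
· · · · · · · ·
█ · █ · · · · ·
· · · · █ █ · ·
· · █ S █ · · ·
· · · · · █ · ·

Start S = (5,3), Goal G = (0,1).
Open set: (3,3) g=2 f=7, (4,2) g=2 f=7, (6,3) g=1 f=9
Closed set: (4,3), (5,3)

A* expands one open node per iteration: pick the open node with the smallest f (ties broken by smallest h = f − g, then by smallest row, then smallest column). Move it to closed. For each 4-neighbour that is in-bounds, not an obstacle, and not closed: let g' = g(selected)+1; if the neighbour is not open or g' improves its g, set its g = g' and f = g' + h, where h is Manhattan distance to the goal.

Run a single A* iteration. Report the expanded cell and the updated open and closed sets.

step 1: expand (3,3) (f=7, h=5) → closed; open now [(2,3) g=3 f=7, (3,4) g=3 f=9, (4,2) g=2 f=7, (6,3) g=1 f=9]

expanded=(3,3); open=[(2,3) g=3 f=7, (3,4) g=3 f=9, (4,2) g=2 f=7, (6,3) g=1 f=9]; closed=[(3,3), (4,3), (5,3)]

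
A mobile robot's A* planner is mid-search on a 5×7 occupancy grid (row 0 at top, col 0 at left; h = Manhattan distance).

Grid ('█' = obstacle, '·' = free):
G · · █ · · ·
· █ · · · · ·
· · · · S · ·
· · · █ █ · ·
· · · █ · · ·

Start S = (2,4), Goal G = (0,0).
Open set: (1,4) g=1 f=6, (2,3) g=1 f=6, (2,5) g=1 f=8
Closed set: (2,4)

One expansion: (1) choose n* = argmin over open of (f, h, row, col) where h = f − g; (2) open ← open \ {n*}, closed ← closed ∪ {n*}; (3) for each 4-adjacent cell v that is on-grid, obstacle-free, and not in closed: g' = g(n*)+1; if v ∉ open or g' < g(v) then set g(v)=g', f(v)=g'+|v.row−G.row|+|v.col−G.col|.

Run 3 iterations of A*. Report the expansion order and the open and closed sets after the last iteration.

step 1: expand (1,4) (f=6, h=5) → closed; open now [(0,4) g=2 f=6, (1,3) g=2 f=6, (1,5) g=2 f=8, (2,3) g=1 f=6, (2,5) g=1 f=8]
step 2: expand (0,4) (f=6, h=4) → closed; open now [(0,5) g=3 f=8, (1,3) g=2 f=6, (1,5) g=2 f=8, (2,3) g=1 f=6, (2,5) g=1 f=8]
step 3: expand (1,3) (f=6, h=4) → closed; open now [(0,5) g=3 f=8, (1,2) g=3 f=6, (1,5) g=2 f=8, (2,3) g=1 f=6, (2,5) g=1 f=8]

order=[(1,4) → (0,4) → (1,3)]; open=[(0,5) g=3 f=8, (1,2) g=3 f=6, (1,5) g=2 f=8, (2,3) g=1 f=6, (2,5) g=1 f=8]; closed=[(0,4), (1,3), (1,4), (2,4)]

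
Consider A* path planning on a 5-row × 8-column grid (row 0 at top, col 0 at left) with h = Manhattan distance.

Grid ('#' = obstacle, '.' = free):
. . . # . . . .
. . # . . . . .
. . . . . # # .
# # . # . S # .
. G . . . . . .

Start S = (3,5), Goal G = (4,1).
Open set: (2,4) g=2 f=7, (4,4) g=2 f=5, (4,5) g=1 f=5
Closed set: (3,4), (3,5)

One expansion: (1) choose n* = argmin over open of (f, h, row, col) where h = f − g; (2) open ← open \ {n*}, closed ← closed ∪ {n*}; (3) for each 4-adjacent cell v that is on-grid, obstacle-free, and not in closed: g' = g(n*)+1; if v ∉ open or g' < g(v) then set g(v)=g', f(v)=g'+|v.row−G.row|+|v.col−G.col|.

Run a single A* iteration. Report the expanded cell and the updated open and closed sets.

step 1: expand (4,4) (f=5, h=3) → closed; open now [(2,4) g=2 f=7, (4,3) g=3 f=5, (4,5) g=1 f=5]

expanded=(4,4); open=[(2,4) g=2 f=7, (4,3) g=3 f=5, (4,5) g=1 f=5]; closed=[(3,4), (3,5), (4,4)]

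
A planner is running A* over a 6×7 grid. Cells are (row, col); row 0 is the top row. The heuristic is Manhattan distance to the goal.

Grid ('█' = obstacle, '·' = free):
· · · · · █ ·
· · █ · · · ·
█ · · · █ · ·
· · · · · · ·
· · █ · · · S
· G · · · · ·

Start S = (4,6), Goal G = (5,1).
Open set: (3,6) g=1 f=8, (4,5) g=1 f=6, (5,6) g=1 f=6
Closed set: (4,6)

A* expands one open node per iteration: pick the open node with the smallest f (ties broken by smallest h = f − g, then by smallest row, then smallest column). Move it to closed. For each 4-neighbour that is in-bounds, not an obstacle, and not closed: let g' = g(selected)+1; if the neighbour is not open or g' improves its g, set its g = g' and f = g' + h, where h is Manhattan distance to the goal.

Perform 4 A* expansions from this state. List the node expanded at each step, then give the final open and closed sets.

step 1: expand (4,5) (f=6, h=5) → closed; open now [(3,5) g=2 f=8, (3,6) g=1 f=8, (4,4) g=2 f=6, (5,5) g=2 f=6, (5,6) g=1 f=6]
step 2: expand (4,4) (f=6, h=4) → closed; open now [(3,4) g=3 f=8, (3,5) g=2 f=8, (3,6) g=1 f=8, (4,3) g=3 f=6, (5,4) g=3 f=6, (5,5) g=2 f=6, (5,6) g=1 f=6]
step 3: expand (4,3) (f=6, h=3) → closed; open now [(3,3) g=4 f=8, (3,4) g=3 f=8, (3,5) g=2 f=8, (3,6) g=1 f=8, (5,3) g=4 f=6, (5,4) g=3 f=6, (5,5) g=2 f=6, (5,6) g=1 f=6]
step 4: expand (5,3) (f=6, h=2) → closed; open now [(3,3) g=4 f=8, (3,4) g=3 f=8, (3,5) g=2 f=8, (3,6) g=1 f=8, (5,2) g=5 f=6, (5,4) g=3 f=6, (5,5) g=2 f=6, (5,6) g=1 f=6]

order=[(4,5) → (4,4) → (4,3) → (5,3)]; open=[(3,3) g=4 f=8, (3,4) g=3 f=8, (3,5) g=2 f=8, (3,6) g=1 f=8, (5,2) g=5 f=6, (5,4) g=3 f=6, (5,5) g=2 f=6, (5,6) g=1 f=6]; closed=[(4,3), (4,4), (4,5), (4,6), (5,3)]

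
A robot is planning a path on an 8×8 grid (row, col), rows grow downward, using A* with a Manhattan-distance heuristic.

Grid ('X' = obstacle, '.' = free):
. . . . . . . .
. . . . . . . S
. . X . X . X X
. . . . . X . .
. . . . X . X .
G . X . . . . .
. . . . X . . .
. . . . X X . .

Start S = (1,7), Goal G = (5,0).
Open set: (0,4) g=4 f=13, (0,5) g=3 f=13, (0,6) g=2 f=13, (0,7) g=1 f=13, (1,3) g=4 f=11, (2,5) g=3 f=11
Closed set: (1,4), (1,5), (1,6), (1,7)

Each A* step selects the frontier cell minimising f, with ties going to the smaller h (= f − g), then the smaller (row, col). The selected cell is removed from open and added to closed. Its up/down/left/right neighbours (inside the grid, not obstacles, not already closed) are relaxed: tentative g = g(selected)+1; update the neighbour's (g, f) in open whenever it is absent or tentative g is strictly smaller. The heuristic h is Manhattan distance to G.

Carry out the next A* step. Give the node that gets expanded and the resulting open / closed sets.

step 1: expand (1,3) (f=11, h=7) → closed; open now [(0,3) g=5 f=13, (0,4) g=4 f=13, (0,5) g=3 f=13, (0,6) g=2 f=13, (0,7) g=1 f=13, (1,2) g=5 f=11, (2,3) g=5 f=11, (2,5) g=3 f=11]

expanded=(1,3); open=[(0,3) g=5 f=13, (0,4) g=4 f=13, (0,5) g=3 f=13, (0,6) g=2 f=13, (0,7) g=1 f=13, (1,2) g=5 f=11, (2,3) g=5 f=11, (2,5) g=3 f=11]; closed=[(1,3), (1,4), (1,5), (1,6), (1,7)]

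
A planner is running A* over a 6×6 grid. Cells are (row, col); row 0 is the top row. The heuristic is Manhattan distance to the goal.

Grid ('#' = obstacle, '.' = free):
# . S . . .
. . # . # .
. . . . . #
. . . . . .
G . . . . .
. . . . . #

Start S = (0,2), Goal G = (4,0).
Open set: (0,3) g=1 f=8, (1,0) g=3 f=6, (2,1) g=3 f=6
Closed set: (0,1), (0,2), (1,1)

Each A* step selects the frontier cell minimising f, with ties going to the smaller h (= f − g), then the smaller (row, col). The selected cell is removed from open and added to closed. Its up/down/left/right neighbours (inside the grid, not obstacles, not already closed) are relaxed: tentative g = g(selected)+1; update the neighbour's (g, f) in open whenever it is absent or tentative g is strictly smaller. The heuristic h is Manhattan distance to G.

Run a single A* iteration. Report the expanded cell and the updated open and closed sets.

expanded=(1,0); open=[(0,3) g=1 f=8, (2,0) g=4 f=6, (2,1) g=3 f=6]; closed=[(0,1), (0,2), (1,0), (1,1)]

step 1: expand (1,0) (f=6, h=3) → closed; open now [(0,3) g=1 f=8, (2,0) g=4 f=6, (2,1) g=3 f=6]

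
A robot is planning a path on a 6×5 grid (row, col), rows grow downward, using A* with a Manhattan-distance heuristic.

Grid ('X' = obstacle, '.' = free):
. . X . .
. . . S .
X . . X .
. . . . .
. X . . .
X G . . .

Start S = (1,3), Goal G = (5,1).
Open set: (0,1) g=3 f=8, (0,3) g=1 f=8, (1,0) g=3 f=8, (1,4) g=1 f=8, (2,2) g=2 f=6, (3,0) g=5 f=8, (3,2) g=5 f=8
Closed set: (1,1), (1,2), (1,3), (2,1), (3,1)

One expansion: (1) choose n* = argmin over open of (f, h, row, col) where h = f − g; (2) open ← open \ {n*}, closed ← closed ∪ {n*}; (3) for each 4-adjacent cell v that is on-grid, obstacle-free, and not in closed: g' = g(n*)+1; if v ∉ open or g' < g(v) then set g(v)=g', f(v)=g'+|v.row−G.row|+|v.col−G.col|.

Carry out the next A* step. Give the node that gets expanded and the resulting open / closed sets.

expanded=(2,2); open=[(0,1) g=3 f=8, (0,3) g=1 f=8, (1,0) g=3 f=8, (1,4) g=1 f=8, (3,0) g=5 f=8, (3,2) g=3 f=6]; closed=[(1,1), (1,2), (1,3), (2,1), (2,2), (3,1)]

step 1: expand (2,2) (f=6, h=4) → closed; open now [(0,1) g=3 f=8, (0,3) g=1 f=8, (1,0) g=3 f=8, (1,4) g=1 f=8, (3,0) g=5 f=8, (3,2) g=3 f=6]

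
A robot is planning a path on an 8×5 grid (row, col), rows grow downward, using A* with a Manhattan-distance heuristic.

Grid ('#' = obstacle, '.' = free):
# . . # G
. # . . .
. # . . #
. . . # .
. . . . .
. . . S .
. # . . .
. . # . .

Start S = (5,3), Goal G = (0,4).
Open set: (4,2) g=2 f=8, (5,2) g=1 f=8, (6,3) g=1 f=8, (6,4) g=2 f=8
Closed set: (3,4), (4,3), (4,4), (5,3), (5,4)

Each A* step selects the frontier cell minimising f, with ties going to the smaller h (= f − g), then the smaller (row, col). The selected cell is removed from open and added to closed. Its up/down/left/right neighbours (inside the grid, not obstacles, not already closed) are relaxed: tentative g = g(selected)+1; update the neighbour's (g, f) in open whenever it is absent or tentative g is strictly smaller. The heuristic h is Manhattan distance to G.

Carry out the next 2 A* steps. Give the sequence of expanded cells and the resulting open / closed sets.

order=[(4,2) → (3,2)]; open=[(2,2) g=4 f=8, (3,1) g=4 f=10, (4,1) g=3 f=10, (5,2) g=1 f=8, (6,3) g=1 f=8, (6,4) g=2 f=8]; closed=[(3,2), (3,4), (4,2), (4,3), (4,4), (5,3), (5,4)]

step 1: expand (4,2) (f=8, h=6) → closed; open now [(3,2) g=3 f=8, (4,1) g=3 f=10, (5,2) g=1 f=8, (6,3) g=1 f=8, (6,4) g=2 f=8]
step 2: expand (3,2) (f=8, h=5) → closed; open now [(2,2) g=4 f=8, (3,1) g=4 f=10, (4,1) g=3 f=10, (5,2) g=1 f=8, (6,3) g=1 f=8, (6,4) g=2 f=8]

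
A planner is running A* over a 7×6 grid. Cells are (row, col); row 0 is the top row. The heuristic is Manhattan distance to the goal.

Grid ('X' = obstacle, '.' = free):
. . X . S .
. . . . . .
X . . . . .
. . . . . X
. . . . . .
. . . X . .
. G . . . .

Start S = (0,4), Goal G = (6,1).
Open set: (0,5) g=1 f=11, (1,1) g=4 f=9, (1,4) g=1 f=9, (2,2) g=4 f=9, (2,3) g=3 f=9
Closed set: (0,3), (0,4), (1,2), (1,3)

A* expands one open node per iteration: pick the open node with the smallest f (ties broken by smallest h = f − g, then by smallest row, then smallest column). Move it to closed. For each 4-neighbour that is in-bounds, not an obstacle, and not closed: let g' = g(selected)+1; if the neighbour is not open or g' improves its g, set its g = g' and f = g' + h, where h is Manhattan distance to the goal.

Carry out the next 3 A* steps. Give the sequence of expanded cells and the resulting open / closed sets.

order=[(1,1) → (2,1) → (3,1)]; open=[(0,1) g=5 f=11, (0,5) g=1 f=11, (1,0) g=5 f=11, (1,4) g=1 f=9, (2,2) g=4 f=9, (2,3) g=3 f=9, (3,0) g=7 f=11, (3,2) g=7 f=11, (4,1) g=7 f=9]; closed=[(0,3), (0,4), (1,1), (1,2), (1,3), (2,1), (3,1)]

step 1: expand (1,1) (f=9, h=5) → closed; open now [(0,1) g=5 f=11, (0,5) g=1 f=11, (1,0) g=5 f=11, (1,4) g=1 f=9, (2,1) g=5 f=9, (2,2) g=4 f=9, (2,3) g=3 f=9]
step 2: expand (2,1) (f=9, h=4) → closed; open now [(0,1) g=5 f=11, (0,5) g=1 f=11, (1,0) g=5 f=11, (1,4) g=1 f=9, (2,2) g=4 f=9, (2,3) g=3 f=9, (3,1) g=6 f=9]
step 3: expand (3,1) (f=9, h=3) → closed; open now [(0,1) g=5 f=11, (0,5) g=1 f=11, (1,0) g=5 f=11, (1,4) g=1 f=9, (2,2) g=4 f=9, (2,3) g=3 f=9, (3,0) g=7 f=11, (3,2) g=7 f=11, (4,1) g=7 f=9]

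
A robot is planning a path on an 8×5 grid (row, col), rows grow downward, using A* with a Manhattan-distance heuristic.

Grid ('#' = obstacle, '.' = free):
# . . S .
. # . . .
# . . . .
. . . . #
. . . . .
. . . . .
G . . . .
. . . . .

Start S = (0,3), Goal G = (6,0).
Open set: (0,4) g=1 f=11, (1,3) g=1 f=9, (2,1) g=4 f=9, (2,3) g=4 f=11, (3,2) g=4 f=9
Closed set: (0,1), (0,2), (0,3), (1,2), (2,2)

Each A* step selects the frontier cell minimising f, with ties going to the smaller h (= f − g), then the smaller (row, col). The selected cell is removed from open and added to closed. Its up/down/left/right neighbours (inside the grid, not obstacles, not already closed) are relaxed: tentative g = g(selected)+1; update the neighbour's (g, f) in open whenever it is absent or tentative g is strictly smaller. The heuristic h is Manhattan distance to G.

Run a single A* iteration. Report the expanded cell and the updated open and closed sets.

expanded=(2,1); open=[(0,4) g=1 f=11, (1,3) g=1 f=9, (2,3) g=4 f=11, (3,1) g=5 f=9, (3,2) g=4 f=9]; closed=[(0,1), (0,2), (0,3), (1,2), (2,1), (2,2)]

step 1: expand (2,1) (f=9, h=5) → closed; open now [(0,4) g=1 f=11, (1,3) g=1 f=9, (2,3) g=4 f=11, (3,1) g=5 f=9, (3,2) g=4 f=9]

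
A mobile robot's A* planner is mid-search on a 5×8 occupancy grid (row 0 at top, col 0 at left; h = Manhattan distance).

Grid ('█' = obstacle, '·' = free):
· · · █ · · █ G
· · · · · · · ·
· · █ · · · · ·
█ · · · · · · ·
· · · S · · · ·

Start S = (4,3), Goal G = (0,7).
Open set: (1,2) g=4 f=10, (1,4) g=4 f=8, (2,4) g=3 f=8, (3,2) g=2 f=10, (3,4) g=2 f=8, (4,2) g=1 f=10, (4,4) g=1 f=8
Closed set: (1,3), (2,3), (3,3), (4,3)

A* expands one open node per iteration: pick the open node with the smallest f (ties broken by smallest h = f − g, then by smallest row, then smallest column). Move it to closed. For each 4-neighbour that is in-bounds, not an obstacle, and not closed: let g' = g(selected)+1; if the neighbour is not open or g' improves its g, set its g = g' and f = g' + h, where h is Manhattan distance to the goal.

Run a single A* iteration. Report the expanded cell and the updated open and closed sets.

step 1: expand (1,4) (f=8, h=4) → closed; open now [(0,4) g=5 f=8, (1,2) g=4 f=10, (1,5) g=5 f=8, (2,4) g=3 f=8, (3,2) g=2 f=10, (3,4) g=2 f=8, (4,2) g=1 f=10, (4,4) g=1 f=8]

expanded=(1,4); open=[(0,4) g=5 f=8, (1,2) g=4 f=10, (1,5) g=5 f=8, (2,4) g=3 f=8, (3,2) g=2 f=10, (3,4) g=2 f=8, (4,2) g=1 f=10, (4,4) g=1 f=8]; closed=[(1,3), (1,4), (2,3), (3,3), (4,3)]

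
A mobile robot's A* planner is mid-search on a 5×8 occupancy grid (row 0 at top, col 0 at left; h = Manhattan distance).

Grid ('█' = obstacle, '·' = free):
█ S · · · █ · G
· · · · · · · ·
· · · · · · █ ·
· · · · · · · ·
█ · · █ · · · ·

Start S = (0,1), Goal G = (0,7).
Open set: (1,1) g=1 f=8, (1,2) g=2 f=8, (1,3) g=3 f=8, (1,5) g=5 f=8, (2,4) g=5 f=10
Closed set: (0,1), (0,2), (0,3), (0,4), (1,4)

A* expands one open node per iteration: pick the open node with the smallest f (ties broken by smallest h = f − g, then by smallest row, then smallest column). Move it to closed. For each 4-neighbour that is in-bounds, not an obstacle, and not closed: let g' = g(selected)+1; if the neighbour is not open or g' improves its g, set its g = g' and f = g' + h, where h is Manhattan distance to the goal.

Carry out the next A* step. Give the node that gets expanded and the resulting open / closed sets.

step 1: expand (1,5) (f=8, h=3) → closed; open now [(1,1) g=1 f=8, (1,2) g=2 f=8, (1,3) g=3 f=8, (1,6) g=6 f=8, (2,4) g=5 f=10, (2,5) g=6 f=10]

expanded=(1,5); open=[(1,1) g=1 f=8, (1,2) g=2 f=8, (1,3) g=3 f=8, (1,6) g=6 f=8, (2,4) g=5 f=10, (2,5) g=6 f=10]; closed=[(0,1), (0,2), (0,3), (0,4), (1,4), (1,5)]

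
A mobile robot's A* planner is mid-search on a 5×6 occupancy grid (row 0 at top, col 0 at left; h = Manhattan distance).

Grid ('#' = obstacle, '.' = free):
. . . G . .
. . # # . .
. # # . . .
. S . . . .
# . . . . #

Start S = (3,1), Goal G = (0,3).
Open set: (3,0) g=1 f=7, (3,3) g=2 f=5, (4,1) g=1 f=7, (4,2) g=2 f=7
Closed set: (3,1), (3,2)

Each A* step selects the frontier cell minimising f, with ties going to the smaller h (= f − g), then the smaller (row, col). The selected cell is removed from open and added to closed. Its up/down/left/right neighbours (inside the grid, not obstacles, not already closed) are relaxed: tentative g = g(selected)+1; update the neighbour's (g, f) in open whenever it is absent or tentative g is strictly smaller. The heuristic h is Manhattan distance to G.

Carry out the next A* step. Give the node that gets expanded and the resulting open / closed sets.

step 1: expand (3,3) (f=5, h=3) → closed; open now [(2,3) g=3 f=5, (3,0) g=1 f=7, (3,4) g=3 f=7, (4,1) g=1 f=7, (4,2) g=2 f=7, (4,3) g=3 f=7]

expanded=(3,3); open=[(2,3) g=3 f=5, (3,0) g=1 f=7, (3,4) g=3 f=7, (4,1) g=1 f=7, (4,2) g=2 f=7, (4,3) g=3 f=7]; closed=[(3,1), (3,2), (3,3)]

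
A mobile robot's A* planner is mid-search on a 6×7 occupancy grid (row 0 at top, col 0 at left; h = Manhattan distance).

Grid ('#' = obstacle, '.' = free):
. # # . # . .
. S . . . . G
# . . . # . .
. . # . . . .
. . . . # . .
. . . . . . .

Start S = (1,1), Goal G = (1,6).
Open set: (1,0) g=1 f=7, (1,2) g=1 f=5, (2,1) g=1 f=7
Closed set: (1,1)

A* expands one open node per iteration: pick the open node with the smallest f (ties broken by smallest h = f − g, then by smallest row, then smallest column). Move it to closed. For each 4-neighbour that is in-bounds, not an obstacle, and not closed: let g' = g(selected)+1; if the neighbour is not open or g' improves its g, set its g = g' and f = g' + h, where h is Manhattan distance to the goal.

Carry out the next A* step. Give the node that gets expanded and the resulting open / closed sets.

expanded=(1,2); open=[(1,0) g=1 f=7, (1,3) g=2 f=5, (2,1) g=1 f=7, (2,2) g=2 f=7]; closed=[(1,1), (1,2)]

step 1: expand (1,2) (f=5, h=4) → closed; open now [(1,0) g=1 f=7, (1,3) g=2 f=5, (2,1) g=1 f=7, (2,2) g=2 f=7]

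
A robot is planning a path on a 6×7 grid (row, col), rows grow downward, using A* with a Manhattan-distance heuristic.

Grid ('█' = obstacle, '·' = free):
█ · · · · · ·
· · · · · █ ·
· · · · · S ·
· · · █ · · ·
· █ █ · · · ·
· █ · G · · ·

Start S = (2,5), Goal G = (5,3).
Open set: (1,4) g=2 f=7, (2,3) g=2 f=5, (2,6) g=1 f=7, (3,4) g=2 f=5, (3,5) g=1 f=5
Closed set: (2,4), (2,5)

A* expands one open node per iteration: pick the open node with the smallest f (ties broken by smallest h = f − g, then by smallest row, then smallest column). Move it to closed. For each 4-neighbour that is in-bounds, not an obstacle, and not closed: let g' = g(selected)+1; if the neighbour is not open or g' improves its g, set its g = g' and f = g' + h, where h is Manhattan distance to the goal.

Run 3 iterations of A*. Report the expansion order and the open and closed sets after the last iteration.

step 1: expand (2,3) (f=5, h=3) → closed; open now [(1,3) g=3 f=7, (1,4) g=2 f=7, (2,2) g=3 f=7, (2,6) g=1 f=7, (3,4) g=2 f=5, (3,5) g=1 f=5]
step 2: expand (3,4) (f=5, h=3) → closed; open now [(1,3) g=3 f=7, (1,4) g=2 f=7, (2,2) g=3 f=7, (2,6) g=1 f=7, (3,5) g=1 f=5, (4,4) g=3 f=5]
step 3: expand (4,4) (f=5, h=2) → closed; open now [(1,3) g=3 f=7, (1,4) g=2 f=7, (2,2) g=3 f=7, (2,6) g=1 f=7, (3,5) g=1 f=5, (4,3) g=4 f=5, (4,5) g=4 f=7, (5,4) g=4 f=5]

order=[(2,3) → (3,4) → (4,4)]; open=[(1,3) g=3 f=7, (1,4) g=2 f=7, (2,2) g=3 f=7, (2,6) g=1 f=7, (3,5) g=1 f=5, (4,3) g=4 f=5, (4,5) g=4 f=7, (5,4) g=4 f=5]; closed=[(2,3), (2,4), (2,5), (3,4), (4,4)]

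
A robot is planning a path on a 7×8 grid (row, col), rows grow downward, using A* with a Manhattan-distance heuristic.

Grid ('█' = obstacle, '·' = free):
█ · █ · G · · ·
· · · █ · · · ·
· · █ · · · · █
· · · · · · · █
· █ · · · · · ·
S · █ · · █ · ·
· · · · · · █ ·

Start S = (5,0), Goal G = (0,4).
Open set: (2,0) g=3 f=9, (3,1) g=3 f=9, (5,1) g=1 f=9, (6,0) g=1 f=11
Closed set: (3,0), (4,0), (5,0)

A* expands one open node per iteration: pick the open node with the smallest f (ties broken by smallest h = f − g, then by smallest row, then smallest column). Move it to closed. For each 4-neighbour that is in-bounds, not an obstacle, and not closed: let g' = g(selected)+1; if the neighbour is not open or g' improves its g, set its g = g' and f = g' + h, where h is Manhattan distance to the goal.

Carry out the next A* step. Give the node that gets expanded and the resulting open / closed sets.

step 1: expand (2,0) (f=9, h=6) → closed; open now [(1,0) g=4 f=9, (2,1) g=4 f=9, (3,1) g=3 f=9, (5,1) g=1 f=9, (6,0) g=1 f=11]

expanded=(2,0); open=[(1,0) g=4 f=9, (2,1) g=4 f=9, (3,1) g=3 f=9, (5,1) g=1 f=9, (6,0) g=1 f=11]; closed=[(2,0), (3,0), (4,0), (5,0)]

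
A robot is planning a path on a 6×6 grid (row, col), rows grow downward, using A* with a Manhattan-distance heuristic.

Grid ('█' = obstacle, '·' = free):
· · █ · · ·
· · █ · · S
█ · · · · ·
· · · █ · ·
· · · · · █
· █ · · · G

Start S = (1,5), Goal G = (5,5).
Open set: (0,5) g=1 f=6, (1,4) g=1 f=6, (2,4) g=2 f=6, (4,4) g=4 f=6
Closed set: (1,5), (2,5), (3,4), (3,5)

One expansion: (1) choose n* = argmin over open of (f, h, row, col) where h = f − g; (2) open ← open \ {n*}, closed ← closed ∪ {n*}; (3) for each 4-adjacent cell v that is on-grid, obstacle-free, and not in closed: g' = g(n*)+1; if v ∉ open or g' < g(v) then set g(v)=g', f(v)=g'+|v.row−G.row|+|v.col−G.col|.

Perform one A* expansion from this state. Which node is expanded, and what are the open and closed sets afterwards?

step 1: expand (4,4) (f=6, h=2) → closed; open now [(0,5) g=1 f=6, (1,4) g=1 f=6, (2,4) g=2 f=6, (4,3) g=5 f=8, (5,4) g=5 f=6]

expanded=(4,4); open=[(0,5) g=1 f=6, (1,4) g=1 f=6, (2,4) g=2 f=6, (4,3) g=5 f=8, (5,4) g=5 f=6]; closed=[(1,5), (2,5), (3,4), (3,5), (4,4)]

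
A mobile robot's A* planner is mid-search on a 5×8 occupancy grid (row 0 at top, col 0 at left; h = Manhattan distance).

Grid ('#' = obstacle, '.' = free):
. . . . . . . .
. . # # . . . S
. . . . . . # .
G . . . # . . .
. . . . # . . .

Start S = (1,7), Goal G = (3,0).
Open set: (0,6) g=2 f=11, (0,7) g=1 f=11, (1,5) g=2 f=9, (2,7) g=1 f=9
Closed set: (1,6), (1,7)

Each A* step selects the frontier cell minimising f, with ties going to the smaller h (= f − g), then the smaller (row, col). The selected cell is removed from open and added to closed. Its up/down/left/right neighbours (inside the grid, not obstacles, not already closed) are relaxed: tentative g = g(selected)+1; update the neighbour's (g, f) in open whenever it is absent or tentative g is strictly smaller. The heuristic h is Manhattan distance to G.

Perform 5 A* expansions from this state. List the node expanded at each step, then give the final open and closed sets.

order=[(1,5) → (1,4) → (2,4) → (2,3) → (2,2)]; open=[(0,4) g=4 f=11, (0,5) g=3 f=11, (0,6) g=2 f=11, (0,7) g=1 f=11, (2,1) g=7 f=9, (2,5) g=3 f=9, (2,7) g=1 f=9, (3,2) g=7 f=9, (3,3) g=6 f=9]; closed=[(1,4), (1,5), (1,6), (1,7), (2,2), (2,3), (2,4)]

step 1: expand (1,5) (f=9, h=7) → closed; open now [(0,5) g=3 f=11, (0,6) g=2 f=11, (0,7) g=1 f=11, (1,4) g=3 f=9, (2,5) g=3 f=9, (2,7) g=1 f=9]
step 2: expand (1,4) (f=9, h=6) → closed; open now [(0,4) g=4 f=11, (0,5) g=3 f=11, (0,6) g=2 f=11, (0,7) g=1 f=11, (2,4) g=4 f=9, (2,5) g=3 f=9, (2,7) g=1 f=9]
step 3: expand (2,4) (f=9, h=5) → closed; open now [(0,4) g=4 f=11, (0,5) g=3 f=11, (0,6) g=2 f=11, (0,7) g=1 f=11, (2,3) g=5 f=9, (2,5) g=3 f=9, (2,7) g=1 f=9]
step 4: expand (2,3) (f=9, h=4) → closed; open now [(0,4) g=4 f=11, (0,5) g=3 f=11, (0,6) g=2 f=11, (0,7) g=1 f=11, (2,2) g=6 f=9, (2,5) g=3 f=9, (2,7) g=1 f=9, (3,3) g=6 f=9]
step 5: expand (2,2) (f=9, h=3) → closed; open now [(0,4) g=4 f=11, (0,5) g=3 f=11, (0,6) g=2 f=11, (0,7) g=1 f=11, (2,1) g=7 f=9, (2,5) g=3 f=9, (2,7) g=1 f=9, (3,2) g=7 f=9, (3,3) g=6 f=9]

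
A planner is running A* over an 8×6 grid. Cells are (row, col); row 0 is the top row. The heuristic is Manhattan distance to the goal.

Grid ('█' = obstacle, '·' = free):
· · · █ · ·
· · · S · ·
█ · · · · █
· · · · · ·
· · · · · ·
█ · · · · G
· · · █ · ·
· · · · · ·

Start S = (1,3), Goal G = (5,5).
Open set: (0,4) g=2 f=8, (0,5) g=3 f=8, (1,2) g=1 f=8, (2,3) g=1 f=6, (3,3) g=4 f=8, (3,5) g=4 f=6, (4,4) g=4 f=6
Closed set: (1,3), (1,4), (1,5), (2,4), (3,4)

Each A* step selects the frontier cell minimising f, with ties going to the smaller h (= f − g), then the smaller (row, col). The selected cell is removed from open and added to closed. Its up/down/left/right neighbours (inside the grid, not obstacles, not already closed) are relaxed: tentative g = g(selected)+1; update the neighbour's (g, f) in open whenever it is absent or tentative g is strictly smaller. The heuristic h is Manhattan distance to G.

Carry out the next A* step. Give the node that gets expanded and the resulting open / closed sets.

expanded=(3,5); open=[(0,4) g=2 f=8, (0,5) g=3 f=8, (1,2) g=1 f=8, (2,3) g=1 f=6, (3,3) g=4 f=8, (4,4) g=4 f=6, (4,5) g=5 f=6]; closed=[(1,3), (1,4), (1,5), (2,4), (3,4), (3,5)]

step 1: expand (3,5) (f=6, h=2) → closed; open now [(0,4) g=2 f=8, (0,5) g=3 f=8, (1,2) g=1 f=8, (2,3) g=1 f=6, (3,3) g=4 f=8, (4,4) g=4 f=6, (4,5) g=5 f=6]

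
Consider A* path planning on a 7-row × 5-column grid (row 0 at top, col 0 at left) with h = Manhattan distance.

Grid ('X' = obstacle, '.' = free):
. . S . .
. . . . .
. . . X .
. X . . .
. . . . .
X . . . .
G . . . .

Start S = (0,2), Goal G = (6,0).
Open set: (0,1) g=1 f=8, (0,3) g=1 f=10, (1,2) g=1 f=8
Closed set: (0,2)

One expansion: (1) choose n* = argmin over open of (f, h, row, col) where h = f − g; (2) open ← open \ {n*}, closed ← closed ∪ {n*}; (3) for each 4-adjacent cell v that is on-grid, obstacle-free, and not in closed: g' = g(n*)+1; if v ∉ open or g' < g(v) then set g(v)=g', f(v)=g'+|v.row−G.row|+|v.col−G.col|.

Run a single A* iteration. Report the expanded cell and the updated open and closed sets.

step 1: expand (0,1) (f=8, h=7) → closed; open now [(0,0) g=2 f=8, (0,3) g=1 f=10, (1,1) g=2 f=8, (1,2) g=1 f=8]

expanded=(0,1); open=[(0,0) g=2 f=8, (0,3) g=1 f=10, (1,1) g=2 f=8, (1,2) g=1 f=8]; closed=[(0,1), (0,2)]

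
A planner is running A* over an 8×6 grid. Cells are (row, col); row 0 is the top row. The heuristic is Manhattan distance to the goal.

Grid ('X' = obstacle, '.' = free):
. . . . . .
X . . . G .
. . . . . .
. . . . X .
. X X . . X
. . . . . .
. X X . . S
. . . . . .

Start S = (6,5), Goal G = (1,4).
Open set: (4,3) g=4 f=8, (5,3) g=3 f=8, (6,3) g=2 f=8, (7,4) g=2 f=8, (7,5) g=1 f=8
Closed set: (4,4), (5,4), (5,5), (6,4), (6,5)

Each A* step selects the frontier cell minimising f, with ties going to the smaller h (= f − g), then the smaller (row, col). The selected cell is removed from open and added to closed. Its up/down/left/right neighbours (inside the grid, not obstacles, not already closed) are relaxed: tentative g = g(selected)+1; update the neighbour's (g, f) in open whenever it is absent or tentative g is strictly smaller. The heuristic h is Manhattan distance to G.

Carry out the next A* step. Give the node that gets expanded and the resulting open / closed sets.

expanded=(4,3); open=[(3,3) g=5 f=8, (5,3) g=3 f=8, (6,3) g=2 f=8, (7,4) g=2 f=8, (7,5) g=1 f=8]; closed=[(4,3), (4,4), (5,4), (5,5), (6,4), (6,5)]

step 1: expand (4,3) (f=8, h=4) → closed; open now [(3,3) g=5 f=8, (5,3) g=3 f=8, (6,3) g=2 f=8, (7,4) g=2 f=8, (7,5) g=1 f=8]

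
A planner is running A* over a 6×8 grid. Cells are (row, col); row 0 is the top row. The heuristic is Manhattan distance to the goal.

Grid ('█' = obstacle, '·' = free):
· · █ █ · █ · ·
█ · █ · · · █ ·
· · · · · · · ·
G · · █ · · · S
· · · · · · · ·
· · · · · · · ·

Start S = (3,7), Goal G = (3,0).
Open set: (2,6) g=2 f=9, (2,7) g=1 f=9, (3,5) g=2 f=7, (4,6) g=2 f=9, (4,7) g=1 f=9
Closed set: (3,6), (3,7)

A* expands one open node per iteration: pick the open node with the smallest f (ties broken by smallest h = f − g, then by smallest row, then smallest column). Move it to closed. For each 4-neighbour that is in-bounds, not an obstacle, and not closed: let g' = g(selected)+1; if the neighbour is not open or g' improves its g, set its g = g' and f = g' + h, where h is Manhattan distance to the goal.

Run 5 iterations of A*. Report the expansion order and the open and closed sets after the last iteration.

order=[(3,5) → (3,4) → (2,4) → (2,3) → (2,2)]; open=[(1,3) g=6 f=11, (1,4) g=5 f=11, (2,1) g=7 f=9, (2,5) g=3 f=9, (2,6) g=2 f=9, (2,7) g=1 f=9, (3,2) g=7 f=9, (4,4) g=4 f=9, (4,5) g=3 f=9, (4,6) g=2 f=9, (4,7) g=1 f=9]; closed=[(2,2), (2,3), (2,4), (3,4), (3,5), (3,6), (3,7)]

step 1: expand (3,5) (f=7, h=5) → closed; open now [(2,5) g=3 f=9, (2,6) g=2 f=9, (2,7) g=1 f=9, (3,4) g=3 f=7, (4,5) g=3 f=9, (4,6) g=2 f=9, (4,7) g=1 f=9]
step 2: expand (3,4) (f=7, h=4) → closed; open now [(2,4) g=4 f=9, (2,5) g=3 f=9, (2,6) g=2 f=9, (2,7) g=1 f=9, (4,4) g=4 f=9, (4,5) g=3 f=9, (4,6) g=2 f=9, (4,7) g=1 f=9]
step 3: expand (2,4) (f=9, h=5) → closed; open now [(1,4) g=5 f=11, (2,3) g=5 f=9, (2,5) g=3 f=9, (2,6) g=2 f=9, (2,7) g=1 f=9, (4,4) g=4 f=9, (4,5) g=3 f=9, (4,6) g=2 f=9, (4,7) g=1 f=9]
step 4: expand (2,3) (f=9, h=4) → closed; open now [(1,3) g=6 f=11, (1,4) g=5 f=11, (2,2) g=6 f=9, (2,5) g=3 f=9, (2,6) g=2 f=9, (2,7) g=1 f=9, (4,4) g=4 f=9, (4,5) g=3 f=9, (4,6) g=2 f=9, (4,7) g=1 f=9]
step 5: expand (2,2) (f=9, h=3) → closed; open now [(1,3) g=6 f=11, (1,4) g=5 f=11, (2,1) g=7 f=9, (2,5) g=3 f=9, (2,6) g=2 f=9, (2,7) g=1 f=9, (3,2) g=7 f=9, (4,4) g=4 f=9, (4,5) g=3 f=9, (4,6) g=2 f=9, (4,7) g=1 f=9]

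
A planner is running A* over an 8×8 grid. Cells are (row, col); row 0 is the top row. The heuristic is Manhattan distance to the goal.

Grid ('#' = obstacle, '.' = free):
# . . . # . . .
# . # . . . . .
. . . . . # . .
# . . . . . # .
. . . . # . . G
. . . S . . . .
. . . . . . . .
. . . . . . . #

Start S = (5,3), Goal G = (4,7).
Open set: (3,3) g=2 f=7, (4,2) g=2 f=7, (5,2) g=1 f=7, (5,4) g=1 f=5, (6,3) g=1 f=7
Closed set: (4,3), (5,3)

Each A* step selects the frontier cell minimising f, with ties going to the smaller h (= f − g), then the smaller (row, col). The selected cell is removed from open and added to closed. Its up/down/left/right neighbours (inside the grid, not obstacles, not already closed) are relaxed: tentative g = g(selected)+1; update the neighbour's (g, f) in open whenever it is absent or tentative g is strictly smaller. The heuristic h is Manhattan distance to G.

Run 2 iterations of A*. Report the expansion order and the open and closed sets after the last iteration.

step 1: expand (5,4) (f=5, h=4) → closed; open now [(3,3) g=2 f=7, (4,2) g=2 f=7, (5,2) g=1 f=7, (5,5) g=2 f=5, (6,3) g=1 f=7, (6,4) g=2 f=7]
step 2: expand (5,5) (f=5, h=3) → closed; open now [(3,3) g=2 f=7, (4,2) g=2 f=7, (4,5) g=3 f=5, (5,2) g=1 f=7, (5,6) g=3 f=5, (6,3) g=1 f=7, (6,4) g=2 f=7, (6,5) g=3 f=7]

order=[(5,4) → (5,5)]; open=[(3,3) g=2 f=7, (4,2) g=2 f=7, (4,5) g=3 f=5, (5,2) g=1 f=7, (5,6) g=3 f=5, (6,3) g=1 f=7, (6,4) g=2 f=7, (6,5) g=3 f=7]; closed=[(4,3), (5,3), (5,4), (5,5)]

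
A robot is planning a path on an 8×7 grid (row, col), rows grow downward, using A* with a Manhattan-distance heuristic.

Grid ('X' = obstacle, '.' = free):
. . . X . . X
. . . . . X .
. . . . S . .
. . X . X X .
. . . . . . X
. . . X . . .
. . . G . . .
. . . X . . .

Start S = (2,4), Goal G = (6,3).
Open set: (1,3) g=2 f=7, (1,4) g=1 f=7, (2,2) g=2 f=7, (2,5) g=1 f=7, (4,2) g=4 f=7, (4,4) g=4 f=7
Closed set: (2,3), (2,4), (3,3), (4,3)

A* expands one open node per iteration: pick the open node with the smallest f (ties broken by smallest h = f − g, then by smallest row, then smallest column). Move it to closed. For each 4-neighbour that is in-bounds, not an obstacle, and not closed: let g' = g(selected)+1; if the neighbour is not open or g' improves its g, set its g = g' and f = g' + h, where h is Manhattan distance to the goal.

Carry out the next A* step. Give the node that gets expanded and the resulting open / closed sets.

expanded=(4,2); open=[(1,3) g=2 f=7, (1,4) g=1 f=7, (2,2) g=2 f=7, (2,5) g=1 f=7, (4,1) g=5 f=9, (4,4) g=4 f=7, (5,2) g=5 f=7]; closed=[(2,3), (2,4), (3,3), (4,2), (4,3)]

step 1: expand (4,2) (f=7, h=3) → closed; open now [(1,3) g=2 f=7, (1,4) g=1 f=7, (2,2) g=2 f=7, (2,5) g=1 f=7, (4,1) g=5 f=9, (4,4) g=4 f=7, (5,2) g=5 f=7]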